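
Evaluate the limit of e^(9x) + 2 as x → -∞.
Evaluate the dominant behaviour as x → -∞; each term tends to a finite value or vanishes.
Limit = 2.

Final answer: 2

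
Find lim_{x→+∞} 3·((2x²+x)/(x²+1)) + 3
Evaluate the dominant behaviour as x → +∞; each term tends to a finite value or vanishes.
Limit = 9.

Final answer: 9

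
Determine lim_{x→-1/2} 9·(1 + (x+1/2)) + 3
Direct substitution at x = -1/2 gives 12.

Final answer: 12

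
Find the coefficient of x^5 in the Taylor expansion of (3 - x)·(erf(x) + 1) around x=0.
Expand to order 5: (3 - x)·(erf(x) + 1) = 3·x^5/(5·√(π)) + 2·x^4/(3·√(π)) - 2·x^3/√(π) - 2·x^2/√(π) + x·(-1 + 6/√(π)) + 3 + O(x^6).
The coefficient of x^5 is 3/(5·√(π)).

Final answer: 3/(5·√(π))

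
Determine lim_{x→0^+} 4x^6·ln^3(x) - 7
The product is a 0·∞ indeterminate form at x → 0⁺.
Rewrite the product as 4·ln^3(x) / x^(-6) and apply L'Hôpital, or use the standard hierarchy x^(-6) ≫ |ln x|^3 as x → 0⁺.
The indeterminate product → 0, so the limit = -7.

Final answer: -7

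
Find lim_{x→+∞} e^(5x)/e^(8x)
This is an ∞/∞ indeterminate form as x → +∞.
Rewrite e^(5x)/e^(8x) = e^((5−8)x) = e^(-3x); the exponent coefficient is -3 < 0 so e^(-3x) → 0.
Limit = 0.

Final answer: 0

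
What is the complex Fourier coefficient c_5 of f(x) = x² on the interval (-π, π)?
Compute the real Fourier coefficients first: a_5 = -4/25, b_5 = 0.
Then c_5 = (a_5 − i·b_5)/2 = -2/25.

Final answer: -2/25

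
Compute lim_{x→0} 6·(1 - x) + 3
Direct substitution at x = 0 gives 9.

Final answer: 9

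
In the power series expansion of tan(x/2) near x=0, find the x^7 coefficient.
Expand to order 7: tan(x/2) = 17·x^7/40320 + x^5/240 + x^3/24 + x/2 + O(x^8).
The coefficient of x^7 is 17/40320.

Final answer: 17/40320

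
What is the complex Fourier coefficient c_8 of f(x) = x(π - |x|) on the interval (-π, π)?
Compute the real Fourier coefficients first: a_8 = 0, b_8 = 0.
Then c_8 = (a_8 − i·b_8)/2 = 0.

Final answer: 0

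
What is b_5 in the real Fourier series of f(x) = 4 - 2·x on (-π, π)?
b_5 = (1/π) ∫_{-π}^{π} f(x)·sin(5x) dx.
Evaluate the integral (use parity and integration by parts as needed): b_5 = -4/5.

Final answer: -4/5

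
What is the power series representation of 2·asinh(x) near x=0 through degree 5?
3·x^5/20 - x^3/3 + 2·x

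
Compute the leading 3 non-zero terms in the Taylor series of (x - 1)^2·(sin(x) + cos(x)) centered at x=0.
-3·x^2/2 - x + 1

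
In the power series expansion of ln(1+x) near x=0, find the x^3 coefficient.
Expand to order 3: ln(1+x) = x^3/3 - x^2/2 + x + O(x^4).
The coefficient of x^3 is 1/3.

Final answer: 1/3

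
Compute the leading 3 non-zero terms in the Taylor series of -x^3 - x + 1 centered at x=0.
-x^3 - x + 1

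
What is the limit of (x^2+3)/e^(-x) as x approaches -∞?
This is an ∞/∞ indeterminate form as x → -∞.
Compare growth rates of the dominant terms (exponentials ≫ polynomials ≫ logarithms), or apply L'Hôpital's rule; the quotient → 0.
Limit = 0.

Final answer: 0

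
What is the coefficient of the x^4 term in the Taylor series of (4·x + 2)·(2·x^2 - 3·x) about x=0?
Expand to order 4: (4·x + 2)·(2·x^2 - 3·x) = 8·x^3 - 8·x^2 - 6·x + O(x^5).
The coefficient of x^4 is 0.

Final answer: 0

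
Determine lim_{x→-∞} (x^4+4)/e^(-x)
This is an ∞/∞ indeterminate form as x → -∞.
Compare growth rates of the dominant terms (exponentials ≫ polynomials ≫ logarithms), or apply L'Hôpital's rule; the quotient → 0.
Limit = 0.

Final answer: 0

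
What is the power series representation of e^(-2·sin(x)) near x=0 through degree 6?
-4·x^6/15 + 23·x^5/60 - x^3 + 2·x^2 - 2·x + 1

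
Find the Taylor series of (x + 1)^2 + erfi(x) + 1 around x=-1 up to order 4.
-erfi(1) + 1 + 2·e·(x + 1)/√(π) + (-2·e + √(π))·(x + 1)^2/√(π) + 2·e·(x + 1)^3/√(π) - 5·e·(x + 1)^4/(3·√(π))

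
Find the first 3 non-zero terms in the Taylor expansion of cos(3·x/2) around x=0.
27·x^4/128 - 9·x^2/8 + 1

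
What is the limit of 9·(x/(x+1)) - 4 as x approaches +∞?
Evaluate the dominant behaviour as x → +∞; each term tends to a finite value or vanishes.
Limit = 5.

Final answer: 5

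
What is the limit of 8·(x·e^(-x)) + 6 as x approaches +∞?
Evaluate the dominant behaviour as x → +∞; each term tends to a finite value or vanishes.
Limit = 6.

Final answer: 6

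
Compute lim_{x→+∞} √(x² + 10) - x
This is an ∞ − ∞ indeterminate form.
Multiply and divide by the conjugate √(x²+10) + x; the x² terms cancel, leaving 10/(√(x²+10)+x) → 0.
Limit = 0.

Final answer: 0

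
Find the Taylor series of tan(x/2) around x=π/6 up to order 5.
-√(3) + 2 + (4 - 2·√(3))·(x - π/6) + (7 - 4·√(3))·(x - π/6)^2 + (40/3 - 23·√(3)/3)·(x - π/6)^3 + (305/12 - 44·√(3)/3)·(x - π/6)^4 + (728/15 - 1681·√(3)/60)·(x - π/6)^5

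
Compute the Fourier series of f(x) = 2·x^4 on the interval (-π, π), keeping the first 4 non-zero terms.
(96 - 16·π^2)·cos(x) + (-6 + 4·π^2)·cos(2·x) + (32/27 - 16·π^2/9)·cos(3·x) + 2·π^4/5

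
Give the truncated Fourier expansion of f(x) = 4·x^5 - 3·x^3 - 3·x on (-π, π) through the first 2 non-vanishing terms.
(-166·π^2 + 8·π^4 + 990)·sin(x) + (-4·π^4 - 63/2 + 23·π^2)·sin(2·x)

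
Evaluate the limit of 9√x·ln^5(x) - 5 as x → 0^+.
The product is a 0·∞ indeterminate form at x → 0⁺.
Rewrite the product as 9·ln^5(x) / x^(-1/2) and apply L'Hôpital, or use the standard hierarchy x^(-1/2) ≫ |ln x|^5 as x → 0⁺.
The indeterminate product → 0, so the limit = -5.

Final answer: -5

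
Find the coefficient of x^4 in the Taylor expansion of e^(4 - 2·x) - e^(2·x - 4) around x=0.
Expand to order 4: e^(4 - 2·x) - e^(2·x - 4) = x^4·(-2·e^(-4)/3 + 2·e^(4)/3) + x^3·(-4·e^(4)/3 - 4·e^(-4)/3) + x^2·(-2·e^(-4) + 2·e^(4)) + x·(-2·e^(4) - 2·e^(-4)) - e^(-4) + e^(4) + O(x^5).
The coefficient of x^4 is -2·e^(-4)/3 + 2·e^(4)/3.

Final answer: -2·e^(-4)/3 + 2·e^(4)/3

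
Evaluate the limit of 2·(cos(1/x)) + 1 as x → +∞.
Evaluate the dominant behaviour as x → +∞; each term tends to a finite value or vanishes.
Limit = 3.

Final answer: 3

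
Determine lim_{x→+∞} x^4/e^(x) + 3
The quotient is an ∞/∞ indeterminate form as x → +∞.
The exponential denominator e^(x) dominates the polynomial numerator (e^x ≫ x^4 as x → ∞), so the quotient → 0.
Adding the constant: 0 + 3 = 3. Limit = 3.

Final answer: 3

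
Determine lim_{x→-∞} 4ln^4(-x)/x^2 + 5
The quotient is an ∞/∞ indeterminate form as x → -∞.
Compare growth rates of the dominant terms (exponentials ≫ polynomials ≫ logarithms), or apply L'Hôpital's rule; the quotient → 0.
Adding the constant: 0 + 5 = 5. Limit = 5.

Final answer: 5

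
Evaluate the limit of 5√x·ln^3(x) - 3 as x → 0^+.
The product is a 0·∞ indeterminate form at x → 0⁺.
Rewrite the product as 5·ln^3(x) / x^(-1/2) and apply L'Hôpital, or use the standard hierarchy x^(-1/2) ≫ |ln x|^3 as x → 0⁺.
The indeterminate product → 0, so the limit = -3.

Final answer: -3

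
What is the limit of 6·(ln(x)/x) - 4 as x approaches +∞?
Evaluate the dominant behaviour as x → +∞; each term tends to a finite value or vanishes.
Limit = -4.

Final answer: -4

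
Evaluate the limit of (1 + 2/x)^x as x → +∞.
As x → +∞: this is the defining limit (1 + 2/x)^x → e^2.
Limit = e^(2).

Final answer: e^(2)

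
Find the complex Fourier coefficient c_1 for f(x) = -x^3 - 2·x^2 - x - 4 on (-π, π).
Compute the real Fourier coefficients first: a_1 = 8, b_1 = 10 - 2·π^2.
Then c_1 = (a_1 − i·b_1)/2 = 4 - 5·i + i·π^2.

Final answer: 4 - 5·i + i·π^2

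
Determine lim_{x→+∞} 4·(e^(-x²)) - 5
Evaluate the dominant behaviour as x → +∞; each term tends to a finite value or vanishes.
Limit = -5.

Final answer: -5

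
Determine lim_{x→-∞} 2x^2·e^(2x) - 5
The product is a 0·∞ indeterminate form at x → -∞.
Rewrite the product as 2x^2 / e^(-2x) (an ∞/∞ form) and apply L'Hôpital, or use the standard hierarchy e^(2|x|) ≫ |x^2| as x → -∞.
The indeterminate product → 0, so the limit = -5.

Final answer: -5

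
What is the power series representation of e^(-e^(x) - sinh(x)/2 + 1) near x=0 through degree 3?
-x^3/16 + 5·x^2/8 - 3·x/2 + 1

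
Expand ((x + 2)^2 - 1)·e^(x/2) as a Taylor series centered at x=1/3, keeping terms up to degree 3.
40·e^(1/6)/9 + 62·e^(1/6)·(x - 1/3)/9 + 35·e^(1/6)·(x - 1/3)^2/9 + 127·e^(1/6)·(x - 1/3)^3/108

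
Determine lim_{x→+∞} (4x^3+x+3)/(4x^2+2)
This is an ∞/∞ indeterminate form as x → +∞.
Divide numerator and denominator by x^3 and let the lower-order terms vanish; the numerator's degree 3 exceeds the denominator's degree 2, so the quotient diverges.
Limit = ∞.

Final answer: ∞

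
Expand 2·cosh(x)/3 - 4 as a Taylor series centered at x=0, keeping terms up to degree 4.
x^4/36 + x^2/3 - 10/3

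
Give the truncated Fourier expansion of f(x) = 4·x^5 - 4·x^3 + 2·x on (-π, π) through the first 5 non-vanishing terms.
(-168·π^2 + 8·π^4 + 1012)·sin(x) + (-4·π^4 - 38 + 24·π^2)·sin(2·x) + (-232·π^2/27 + 572/81 + 8·π^4/3)·sin(3·x) + (-2·π^4 - 43/16 + 9·π^2/2)·sin(4·x) + (-72·π^2/25 + 932/625 + 8·π^4/5)·sin(5·x)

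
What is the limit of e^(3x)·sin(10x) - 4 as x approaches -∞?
Evaluate the dominant behaviour as x → -∞; each term tends to a finite value or vanishes.
Limit = -4.

Final answer: -4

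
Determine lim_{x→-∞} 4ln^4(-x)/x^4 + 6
The quotient is an ∞/∞ indeterminate form as x → -∞.
Compare growth rates of the dominant terms (exponentials ≫ polynomials ≫ logarithms), or apply L'Hôpital's rule; the quotient → 0.
Adding the constant: 0 + 6 = 6. Limit = 6.

Final answer: 6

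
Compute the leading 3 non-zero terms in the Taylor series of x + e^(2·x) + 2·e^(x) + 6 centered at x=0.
3·x^2 + 5·x + 9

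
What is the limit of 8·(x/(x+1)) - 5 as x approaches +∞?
Evaluate the dominant behaviour as x → +∞; each term tends to a finite value or vanishes.
Limit = 3.

Final answer: 3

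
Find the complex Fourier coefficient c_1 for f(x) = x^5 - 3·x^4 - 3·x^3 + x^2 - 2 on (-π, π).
Compute the real Fourier coefficients first: a_1 = -148 + 24·π^2, b_1 = -46·π^2 + 2·π^4 + 276.
Then c_1 = (a_1 − i·b_1)/2 = -74 + 12·π^2 - 138·i - i·π^4 + 23·i·π^2.

Final answer: -74 + 12·π^2 - 138·i - i·π^4 + 23·i·π^2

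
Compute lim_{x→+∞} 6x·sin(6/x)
As x → +∞: let u = 6/x → 0⁺; then 6·x·sin(6/x) = 6·6·sin(u)/u → 6·6·1 = 36.
Limit = 36.

Final answer: 36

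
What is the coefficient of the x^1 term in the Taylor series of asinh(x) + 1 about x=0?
Expand to order 1: asinh(x) + 1 = x + 1 + O(x^2).
The coefficient of x^1 is 1.

Final answer: 1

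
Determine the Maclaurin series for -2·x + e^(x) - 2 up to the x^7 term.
x^7/5040 + x^6/720 + x^5/120 + x^4/24 + x^3/6 + x^2/2 - x - 1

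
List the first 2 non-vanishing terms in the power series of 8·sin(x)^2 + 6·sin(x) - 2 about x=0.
6·x - 2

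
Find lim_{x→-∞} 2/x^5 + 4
Evaluate the dominant behaviour as x → -∞; each term tends to a finite value or vanishes.
Limit = 4.

Final answer: 4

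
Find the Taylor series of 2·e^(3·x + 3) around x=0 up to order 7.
243·x^7·e^(3)/280 + 81·x^6·e^(3)/40 + 81·x^5·e^(3)/20 + 27·x^4·e^(3)/4 + 9·x^3·e^(3) + 9·x^2·e^(3) + 6·x·e^(3) + 2·e^(3)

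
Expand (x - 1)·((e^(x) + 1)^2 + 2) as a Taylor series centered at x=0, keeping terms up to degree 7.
83·x^7/1260 + 23·x^6/120 + 7·x^5/15 + 11·x^4/12 + 4·x^3/3 + x^2 + 2·x - 6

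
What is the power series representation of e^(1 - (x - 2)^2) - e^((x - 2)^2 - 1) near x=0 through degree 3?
x^3·(20·e^(-3)/3 + 44·e^(3)/3) + x^2·(-9·e^(3) + 7·e^(-3)) + x·(4·e^(-3) + 4·e^(3)) - e^(3) + e^(-3)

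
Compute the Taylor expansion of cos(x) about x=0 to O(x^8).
-x^6/720 + x^4/24 - x^2/2 + 1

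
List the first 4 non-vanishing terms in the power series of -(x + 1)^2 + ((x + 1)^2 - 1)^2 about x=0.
4·x^3 + 3·x^2 - 2·x - 1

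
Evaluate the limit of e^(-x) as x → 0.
Direct substitution at x = 0 gives 1.

Final answer: 1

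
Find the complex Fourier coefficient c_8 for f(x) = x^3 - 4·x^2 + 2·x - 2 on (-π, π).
Compute the real Fourier coefficients first: a_8 = -1/4, b_8 = -π^2/4 - 61/128.
Then c_8 = (a_8 − i·b_8)/2 = -1/8 + 61·i/256 + i·π^2/8.

Final answer: -1/8 + 61·i/256 + i·π^2/8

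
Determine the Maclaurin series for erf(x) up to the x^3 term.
-2·x^3/(3·√(π)) + 2·x/√(π)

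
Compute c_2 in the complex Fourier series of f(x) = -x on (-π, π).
Compute the real Fourier coefficients first: a_2 = 0, b_2 = 1.
Then c_2 = (a_2 − i·b_2)/2 = -i/2.

Final answer: -i/2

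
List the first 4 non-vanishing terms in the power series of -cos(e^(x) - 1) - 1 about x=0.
x^4/4 + x^3/2 + x^2/2 - 2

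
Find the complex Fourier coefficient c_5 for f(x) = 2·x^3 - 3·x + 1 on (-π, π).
Compute the real Fourier coefficients first: a_5 = 0, b_5 = -174/125 + 4·π^2/5.
Then c_5 = (a_5 − i·b_5)/2 = -2·i·π^2/5 + 87·i/125.

Final answer: -2·i·π^2/5 + 87·i/125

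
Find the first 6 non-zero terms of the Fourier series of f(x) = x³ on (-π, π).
(-12 + 2·π^2)·sin(x) + (3/2 - π^2)·sin(2·x) + (-4/9 + 2·π^2/3)·sin(3·x) + (3/16 - π^2/2)·sin(4·x) + (-12/125 + 2·π^2/5)·sin(5·x) + (1/18 - π^2/3)·sin(6·x)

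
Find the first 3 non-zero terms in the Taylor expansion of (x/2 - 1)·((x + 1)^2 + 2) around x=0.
x^3/2 - x/2 - 3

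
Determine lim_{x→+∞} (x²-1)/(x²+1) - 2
Evaluate the dominant behaviour as x → +∞; each term tends to a finite value or vanishes.
Limit = -1.

Final answer: -1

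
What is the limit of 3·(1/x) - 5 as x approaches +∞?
Evaluate the dominant behaviour as x → +∞; each term tends to a finite value or vanishes.
Limit = -5.

Final answer: -5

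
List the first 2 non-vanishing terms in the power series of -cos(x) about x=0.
x^2/2 - 1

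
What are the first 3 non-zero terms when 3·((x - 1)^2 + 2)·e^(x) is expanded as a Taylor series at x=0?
3·x^2/2 + 3·x + 9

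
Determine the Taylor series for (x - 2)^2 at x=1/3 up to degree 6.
25/9 - 10·(x - 1/3)/3 + (x - 1/3)^2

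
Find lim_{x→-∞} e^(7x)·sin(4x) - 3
Evaluate the dominant behaviour as x → -∞; each term tends to a finite value or vanishes.
Limit = -3.

Final answer: -3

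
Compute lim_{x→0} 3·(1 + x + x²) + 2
Direct substitution at x = 0 gives 5.

Final answer: 5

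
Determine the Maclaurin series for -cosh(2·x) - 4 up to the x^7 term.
-4·x^6/45 - 2·x^4/3 - 2·x^2 - 5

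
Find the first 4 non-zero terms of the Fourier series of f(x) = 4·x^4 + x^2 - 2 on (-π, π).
(188 - 32·π^2)·cos(x) + (-11 + 8·π^2)·cos(2·x) + (52/27 - 32·π^2/9)·cos(3·x) - 2 + π^2/3 + 4·π^4/5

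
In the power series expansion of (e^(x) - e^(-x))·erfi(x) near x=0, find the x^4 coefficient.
Expand to order 4: (e^(x) - e^(-x))·erfi(x) = 2·x^4/√(π) + 4·x^2/√(π) + O(x^5).
The coefficient of x^4 is 2/√(π).

Final answer: 2/√(π)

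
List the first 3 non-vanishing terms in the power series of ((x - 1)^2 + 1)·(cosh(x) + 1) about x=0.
3·x^2 - 4·x + 4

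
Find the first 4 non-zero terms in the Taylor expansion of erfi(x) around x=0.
x^7/(21·√(π)) + x^5/(5·√(π)) + 2·x^3/(3·√(π)) + 2·x/√(π)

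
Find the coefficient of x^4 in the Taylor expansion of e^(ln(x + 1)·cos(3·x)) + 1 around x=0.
Expand to order 4: e^(ln(x + 1)·cos(3·x)) + 1 = -9·x^4/4 - 9·x^3/2 + x + 2 + O(x^5).
The coefficient of x^4 is -9/4.

Final answer: -9/4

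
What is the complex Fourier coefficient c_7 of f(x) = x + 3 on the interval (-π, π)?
Compute the real Fourier coefficients first: a_7 = 0, b_7 = 2/7.
Then c_7 = (a_7 − i·b_7)/2 = -i/7.

Final answer: -i/7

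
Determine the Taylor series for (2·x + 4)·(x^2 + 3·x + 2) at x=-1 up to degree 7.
2·(x + 1) + 4·(x + 1)^2 + 2·(x + 1)^3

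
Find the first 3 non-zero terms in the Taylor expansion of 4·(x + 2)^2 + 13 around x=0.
4·x^2 + 16·x + 29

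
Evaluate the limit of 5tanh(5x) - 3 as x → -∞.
Evaluate the dominant behaviour as x → -∞; each term tends to a finite value or vanishes.
Limit = -8.

Final answer: -8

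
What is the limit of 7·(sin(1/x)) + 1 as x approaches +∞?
Evaluate the dominant behaviour as x → +∞; each term tends to a finite value or vanishes.
Limit = 1.

Final answer: 1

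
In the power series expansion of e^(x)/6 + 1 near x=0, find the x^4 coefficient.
Expand to order 4: e^(x)/6 + 1 = x^4/144 + x^3/36 + x^2/12 + x/6 + 7/6 + O(x^5).
The coefficient of x^4 is 1/144.

Final answer: 1/144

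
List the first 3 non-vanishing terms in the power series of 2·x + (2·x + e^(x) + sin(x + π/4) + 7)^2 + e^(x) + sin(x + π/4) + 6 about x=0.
x^2·(-√(2)/4 + 1/2 + (√(2)/2 + 8)^2·(-√(2)/(2·(√(2)/2 + 8)) + 1/(√(2)/2 + 8) + (√(2)/(2·(√(2)/2 + 8)) + 3/(√(2)/2 + 8))^2)) + x·(√(2)/2 + 3 + (√(2)/2 + 8)^2·(√(2)/(√(2)/2 + 8) + 6/(√(2)/2 + 8))) + √(2)/2 + 7 + (√(2)/2 + 8)^2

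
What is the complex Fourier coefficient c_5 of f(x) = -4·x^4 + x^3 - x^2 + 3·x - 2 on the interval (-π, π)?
Compute the real Fourier coefficients first: a_5 = -92/625 + 32·π^2/25, b_5 = 138/125 + 2·π^2/5.
Then c_5 = (a_5 − i·b_5)/2 = -46/625 + 16·π^2/25 - i·π^2/5 - 69·i/125.

Final answer: -46/625 + 16·π^2/25 - i·π^2/5 - 69·i/125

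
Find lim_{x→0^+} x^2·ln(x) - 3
The product is a 0·∞ indeterminate form at x → 0⁺.
Rewrite the product as ln(x) / x^(-2) and apply L'Hôpital, or use the standard hierarchy x^(-2) ≫ |ln x| as x → 0⁺.
The indeterminate product → 0, so the limit = -3.

Final answer: -3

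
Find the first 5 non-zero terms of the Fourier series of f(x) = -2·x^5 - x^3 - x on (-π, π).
(-470 - 4·π^4 + 78·π^2)·sin(x) + (-9·π^2 + 29/2 + 2·π^4)·sin(2·x) + (-4·π^4/3 - 178/81 + 62·π^2/27)·sin(3·x) + (-3·π^2/4 + 25/32 + π^4)·sin(4·x) + (-4·π^4/5 - 286/625 + 6·π^2/25)·sin(5·x)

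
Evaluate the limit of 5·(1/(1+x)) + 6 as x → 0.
Direct substitution at x = 0 gives 11.

Final answer: 11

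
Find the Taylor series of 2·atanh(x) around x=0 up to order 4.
2·x^3/3 + 2·x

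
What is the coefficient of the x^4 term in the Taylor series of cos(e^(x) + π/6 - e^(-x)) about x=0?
Expand to order 4: cos(e^(x) + π/6 - e^(-x)) = x^3/2 - √(3)·x^2 - x + √(3)/2 + O(x^5).
The coefficient of x^4 is 0.

Final answer: 0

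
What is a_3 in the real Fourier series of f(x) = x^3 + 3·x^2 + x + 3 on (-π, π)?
a_3 = (1/π) ∫_{-π}^{π} f(x)·cos(3x) dx.
Evaluate the integral (use parity and integration by parts as needed): a_3 = -4/3.

Final answer: -4/3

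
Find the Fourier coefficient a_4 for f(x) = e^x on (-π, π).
a_4 = (1/π) ∫_{-π}^{π} f(x)·cos(4x) dx.
Evaluate the integral (use parity and integration by parts as needed): a_4 = (-1 + e^(2·π))·e^(-π)/(17·π).

Final answer: (-1 + e^(2·π))·e^(-π)/(17·π)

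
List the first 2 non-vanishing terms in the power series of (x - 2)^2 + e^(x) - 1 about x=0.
4 - 3·x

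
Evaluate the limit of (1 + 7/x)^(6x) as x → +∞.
As x → +∞: write (1 + 7/x)^(6x) = ((1 + 7/x)^x)^6 → (e^7)^6 = e^42.
Limit = e^(42).

Final answer: e^(42)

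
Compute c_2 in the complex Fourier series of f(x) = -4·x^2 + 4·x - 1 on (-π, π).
Compute the real Fourier coefficients first: a_2 = -4, b_2 = -4.
Then c_2 = (a_2 − i·b_2)/2 = -2 + 2·i.

Final answer: -2 + 2·i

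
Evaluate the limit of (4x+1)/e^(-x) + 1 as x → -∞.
The quotient is an ∞/∞ indeterminate form as x → -∞.
Compare growth rates of the dominant terms (exponentials ≫ polynomials ≫ logarithms), or apply L'Hôpital's rule; the quotient → 0.
Adding the constant: 0 + 1 = 1. Limit = 1.

Final answer: 1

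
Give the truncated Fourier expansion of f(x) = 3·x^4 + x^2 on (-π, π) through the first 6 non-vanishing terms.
(140 - 24·π^2)·cos(x) + (-8 + 6·π^2)·cos(2·x) + (4/3 - 8·π^2/3)·cos(3·x) + (-5/16 + 3·π^2/2)·cos(4·x) + (44/625 - 24·π^2/25)·cos(5·x) + π^2/3 + 3·π^4/5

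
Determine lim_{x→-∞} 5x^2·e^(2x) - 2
The product is a 0·∞ indeterminate form at x → -∞.
Rewrite the product as 5x^2 / e^(-2x) (an ∞/∞ form) and apply L'Hôpital, or use the standard hierarchy e^(2|x|) ≫ |x^2| as x → -∞.
The indeterminate product → 0, so the limit = -2.

Final answer: -2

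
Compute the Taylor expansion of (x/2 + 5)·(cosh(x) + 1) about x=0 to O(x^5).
5·x^4/24 + x^3/4 + 5·x^2/2 + x + 10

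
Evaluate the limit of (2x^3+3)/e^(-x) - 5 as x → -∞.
The quotient is an ∞/∞ indeterminate form as x → -∞.
Compare growth rates of the dominant terms (exponentials ≫ polynomials ≫ logarithms), or apply L'Hôpital's rule; the quotient → 0.
Adding the constant: 0 - 5 = -5. Limit = -5.

Final answer: -5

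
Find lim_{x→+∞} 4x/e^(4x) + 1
The quotient is an ∞/∞ indeterminate form as x → +∞.
The exponential denominator e^(4x) dominates the polynomial numerator (e^x ≫ x as x → ∞), so the quotient → 0.
Adding the constant: 0 + 1 = 1. Limit = 1.

Final answer: 1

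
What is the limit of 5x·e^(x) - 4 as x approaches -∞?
The product is a 0·∞ indeterminate form at x → -∞.
Rewrite the product as 5x / e^(-x) (an ∞/∞ form) and apply L'Hôpital, or use the standard hierarchy e^(|x|) ≫ |x| as x → -∞.
The indeterminate product → 0, so the limit = -4.

Final answer: -4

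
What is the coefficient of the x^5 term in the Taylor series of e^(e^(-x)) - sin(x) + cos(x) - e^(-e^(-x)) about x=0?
Expand to order 5: e^(e^(-x)) - sin(x) + cos(x) - e^(-e^(-x)) = x^5·(-13·e/30 - 1/120 - e^(-1)/60) + x^4·(-e^(-1)/24 + 1/24 + 5·e/8) + x^3·(-5·e/6 + e^(-1)/6 + 1/6) + x^2·(-1/2 + e) + x·(-e - 1 - e^(-1)) - e^(-1) + 1 + e + O(x^6).
The coefficient of x^5 is -13·e/30 - 1/120 - e^(-1)/60.

Final answer: -13·e/30 - 1/120 - e^(-1)/60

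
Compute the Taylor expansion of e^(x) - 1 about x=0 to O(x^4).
x^3/6 + x^2/2 + x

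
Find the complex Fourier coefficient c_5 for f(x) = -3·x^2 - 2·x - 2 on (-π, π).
Compute the real Fourier coefficients first: a_5 = 12/25, b_5 = -4/5.
Then c_5 = (a_5 − i·b_5)/2 = 6/25 + 2·i/5.

Final answer: 6/25 + 2·i/5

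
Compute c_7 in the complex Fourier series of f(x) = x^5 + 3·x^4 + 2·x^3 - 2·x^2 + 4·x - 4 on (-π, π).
Compute the real Fourier coefficients first: a_7 = 536/2401 - 24·π^2/49, b_7 = 18272/16807 + 156·π^2/343 + 2·π^4/7.
Then c_7 = (a_7 − i·b_7)/2 = -12·π^2/49 + 268/2401 - i·π^4/7 - 78·i·π^2/343 - 9136·i/16807.

Final answer: -12·π^2/49 + 268/2401 - i·π^4/7 - 78·i·π^2/343 - 9136·i/16807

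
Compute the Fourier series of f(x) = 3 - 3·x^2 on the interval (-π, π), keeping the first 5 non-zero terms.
12·cos(x) - 3·cos(2·x) + 4·cos(3·x)/3 - 3·cos(4·x)/4 - π^2 + 3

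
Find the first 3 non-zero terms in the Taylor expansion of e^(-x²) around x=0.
x^4/2 - x^2 + 1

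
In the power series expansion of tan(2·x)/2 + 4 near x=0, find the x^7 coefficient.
Expand to order 7: tan(2·x)/2 + 4 = 1088·x^7/315 + 32·x^5/15 + 4·x^3/3 + x + 4 + O(x^8).
The coefficient of x^7 is 1088/315.

Final answer: 1088/315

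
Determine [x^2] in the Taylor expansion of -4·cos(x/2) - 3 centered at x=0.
Expand to order 2: -4·cos(x/2) - 3 = x^2/2 - 7 + O(x^3).
The coefficient of x^2 is 1/2.

Final answer: 1/2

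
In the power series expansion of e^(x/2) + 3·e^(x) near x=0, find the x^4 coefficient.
Expand to order 4: e^(x/2) + 3·e^(x) = 49·x^4/384 + 25·x^3/48 + 13·x^2/8 + 7·x/2 + 4 + O(x^5).
The coefficient of x^4 is 49/384.

Final answer: 49/384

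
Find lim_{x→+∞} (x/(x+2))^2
As x → +∞: x/(x+2) = 1/(1 + 2/x) → 1, and the 2nd power of a limit-1 base also → 1.
Limit = 1.

Final answer: 1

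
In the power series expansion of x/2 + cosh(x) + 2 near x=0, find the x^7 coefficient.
Expand to order 7: x/2 + cosh(x) + 2 = x^6/720 + x^4/24 + x^2/2 + x/2 + 3 + O(x^8).
The coefficient of x^7 is 0.

Final answer: 0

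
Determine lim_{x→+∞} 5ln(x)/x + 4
The quotient is an ∞/∞ indeterminate form as x → +∞.
The polynomial denominator x dominates the logarithmic numerator (any positive power of x ≫ ln(x) as x → ∞), so the quotient → 0.
Adding the constant: 0 + 4 = 4. Limit = 4.

Final answer: 4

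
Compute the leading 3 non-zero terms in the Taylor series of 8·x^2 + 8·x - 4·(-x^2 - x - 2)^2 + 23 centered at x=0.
-12·x^2 - 8·x + 7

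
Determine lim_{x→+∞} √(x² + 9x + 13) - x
This is an ∞ − ∞ indeterminate form.
Multiply and divide by the conjugate √(x²+9x + 13) + x; the x² terms cancel, leaving (9x + 13)/(√(x²+9x + 13)+x) → 9/2.
Limit = 9/2.

Final answer: 9/2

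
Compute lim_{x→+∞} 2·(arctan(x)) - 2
Evaluate the dominant behaviour as x → +∞; each term tends to a finite value or vanishes.
Limit = -2 + π.

Final answer: -2 + π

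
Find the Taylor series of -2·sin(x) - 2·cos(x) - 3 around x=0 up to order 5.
-x^5/60 - x^4/12 + x^3/3 + x^2 - 2·x - 5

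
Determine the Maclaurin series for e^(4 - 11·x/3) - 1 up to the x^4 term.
14641·x^4·e^(4)/1944 - 1331·x^3·e^(4)/162 + 121·x^2·e^(4)/18 - 11·x·e^(4)/3 - 1 + e^(4)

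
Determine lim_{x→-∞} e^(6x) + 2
Evaluate the dominant behaviour as x → -∞; each term tends to a finite value or vanishes.
Limit = 2.

Final answer: 2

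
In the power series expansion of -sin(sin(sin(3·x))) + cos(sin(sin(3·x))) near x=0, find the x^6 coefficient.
Expand to order 6: -sin(sin(sin(3·x))) + cos(sin(sin(3·x))) = -12393·x^6/80 - 2673·x^5/40 + 243·x^4/8 + 27·x^3/2 - 9·x^2/2 - 3·x + 1 + O(x^7).
The coefficient of x^6 is -12393/80.

Final answer: -12393/80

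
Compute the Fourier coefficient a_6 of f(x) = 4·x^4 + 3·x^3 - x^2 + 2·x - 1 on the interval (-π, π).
a_6 = (1/π) ∫_{-π}^{π} f(x)·cos(6x) dx.
Evaluate the integral (use parity and integration by parts as needed): a_6 = -7/27 + 8·π^2/9.

Final answer: -7/27 + 8·π^2/9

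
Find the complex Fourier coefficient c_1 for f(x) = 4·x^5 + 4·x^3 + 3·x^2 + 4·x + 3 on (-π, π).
Compute the real Fourier coefficients first: a_1 = -12, b_1 = -152·π^2 + 8·π^4 + 920.
Then c_1 = (a_1 − i·b_1)/2 = -6 - 460·i - 4·i·π^4 + 76·i·π^2.

Final answer: -6 - 460·i - 4·i·π^4 + 76·i·π^2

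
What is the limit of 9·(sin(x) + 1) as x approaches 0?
Direct substitution at x = 0 gives 9.

Final answer: 9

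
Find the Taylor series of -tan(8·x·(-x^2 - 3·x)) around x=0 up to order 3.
8·x^3 + 24·x^2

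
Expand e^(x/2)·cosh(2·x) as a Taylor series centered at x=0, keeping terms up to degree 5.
1441·x^5/3840 + 353·x^4/384 + 49·x^3/48 + 17·x^2/8 + x/2 + 1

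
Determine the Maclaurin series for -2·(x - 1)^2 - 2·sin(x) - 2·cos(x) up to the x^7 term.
x^7/2520 + x^6/360 - x^5/60 - x^4/12 + x^3/3 - x^2 + 2·x - 4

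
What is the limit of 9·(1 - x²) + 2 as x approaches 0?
Direct substitution at x = 0 gives 11.

Final answer: 11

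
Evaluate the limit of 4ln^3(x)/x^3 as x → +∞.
This is an ∞/∞ indeterminate form as x → +∞.
The polynomial denominator x^3 dominates the logarithmic numerator (any positive power of x ≫ ln^3(x) as x → ∞), so the quotient → 0.
Limit = 0.

Final answer: 0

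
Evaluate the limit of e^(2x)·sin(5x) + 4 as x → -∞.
Evaluate the dominant behaviour as x → -∞; each term tends to a finite value or vanishes.
Limit = 4.

Final answer: 4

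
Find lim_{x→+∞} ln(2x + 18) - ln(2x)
This is an ∞ − ∞ indeterminate form.
Combine the logarithms: ln(2x+18) − ln(2x) = ln((2x+18)/(2x)) = ln(1 + 18/(2x)) → ln(1) = 0.
Limit = 0.

Final answer: 0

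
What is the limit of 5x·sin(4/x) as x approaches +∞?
As x → +∞: let u = 4/x → 0⁺; then 5·x·sin(4/x) = 5·4·sin(u)/u → 5·4·1 = 20.
Limit = 20.

Final answer: 20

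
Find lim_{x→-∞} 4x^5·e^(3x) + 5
The product is a 0·∞ indeterminate form at x → -∞.
Rewrite the product as 4x^5 / e^(-3x) (an ∞/∞ form) and apply L'Hôpital, or use the standard hierarchy e^(3|x|) ≫ |x^5| as x → -∞.
The indeterminate product → 0, so the limit = 5.

Final answer: 5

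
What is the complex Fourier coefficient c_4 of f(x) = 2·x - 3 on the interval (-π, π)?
Compute the real Fourier coefficients first: a_4 = 0, b_4 = -1.
Then c_4 = (a_4 − i·b_4)/2 = i/2.

Final answer: i/2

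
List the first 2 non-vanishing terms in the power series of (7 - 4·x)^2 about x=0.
49 - 56·x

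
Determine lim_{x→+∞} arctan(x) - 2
Evaluate the dominant behaviour as x → +∞; each term tends to a finite value or vanishes.
Limit = -2 + π/2.

Final answer: -2 + π/2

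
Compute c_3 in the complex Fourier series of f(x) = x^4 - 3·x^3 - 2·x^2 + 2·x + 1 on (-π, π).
Compute the real Fourier coefficients first: a_3 = 40/27 - 8·π^2/9, b_3 = 8/3 - 2·π^2.
Then c_3 = (a_3 − i·b_3)/2 = -4·π^2/9 + 20/27 - 4·i/3 + i·π^2.

Final answer: -4·π^2/9 + 20/27 - 4·i/3 + i·π^2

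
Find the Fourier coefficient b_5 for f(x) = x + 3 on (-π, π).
b_5 = (1/π) ∫_{-π}^{π} f(x)·sin(5x) dx.
Evaluate the integral (use parity and integration by parts as needed): b_5 = 2/5.

Final answer: 2/5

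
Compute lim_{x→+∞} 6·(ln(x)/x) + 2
Evaluate the dominant behaviour as x → +∞; each term tends to a finite value or vanishes.
Limit = 2.

Final answer: 2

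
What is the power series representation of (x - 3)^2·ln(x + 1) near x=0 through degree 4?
-19·x^4/4 + 7·x^3 - 21·x^2/2 + 9·x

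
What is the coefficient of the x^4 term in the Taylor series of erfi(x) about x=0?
Expand to order 4: erfi(x) = 2·x^3/(3·√(π)) + 2·x/√(π) + O(x^5).
The coefficient of x^4 is 0.

Final answer: 0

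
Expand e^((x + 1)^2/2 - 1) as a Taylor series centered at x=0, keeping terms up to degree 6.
19·x^6·e^(-1/2)/180 + 13·x^5·e^(-1/2)/60 + 5·x^4·e^(-1/2)/12 + 2·x^3·e^(-1/2)/3 + x^2·e^(-1/2) + x·e^(-1/2) + e^(-1/2)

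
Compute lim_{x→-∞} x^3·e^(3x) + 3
The product is a 0·∞ indeterminate form at x → -∞.
Rewrite the product as x^3 / e^(-3x) (an ∞/∞ form) and apply L'Hôpital, or use the standard hierarchy e^(3|x|) ≫ |x^3| as x → -∞.
The indeterminate product → 0, so the limit = 3.

Final answer: 3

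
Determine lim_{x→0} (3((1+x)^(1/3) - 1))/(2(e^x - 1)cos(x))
Both numerator and denominator → 0 as x → 0; this is a 0/0 indeterminate form.
Expand each to leading order near x = 0: numerator ~ x, denominator ~ 2·x.
The limit of the ratio is 1/2.

Final answer: 1/2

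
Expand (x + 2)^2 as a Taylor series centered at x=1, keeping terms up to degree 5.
9 + 6·(x - 1) + (x - 1)^2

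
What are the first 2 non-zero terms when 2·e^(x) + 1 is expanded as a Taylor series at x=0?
2·x + 3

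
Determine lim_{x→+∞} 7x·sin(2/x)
As x → +∞: let u = 2/x → 0⁺; then 7·x·sin(2/x) = 7·2·sin(u)/u → 7·2·1 = 14.
Limit = 14.

Final answer: 14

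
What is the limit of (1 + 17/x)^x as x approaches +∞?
As x → +∞: this is the defining limit (1 + 17/x)^x → e^17.
Limit = e^(17).

Final answer: e^(17)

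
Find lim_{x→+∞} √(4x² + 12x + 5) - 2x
As x → +∞: multiply by the conjugate to get (12x+5)/(√(4x²+12x+5)+2x); the denominator ~ 4x, so the limit is 12/4 = 3.
Limit = 3.

Final answer: 3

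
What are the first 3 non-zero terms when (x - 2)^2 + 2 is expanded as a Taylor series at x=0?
x^2 - 4·x + 6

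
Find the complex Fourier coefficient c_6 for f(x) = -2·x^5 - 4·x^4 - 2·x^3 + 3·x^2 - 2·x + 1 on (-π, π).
Compute the real Fourier coefficients first: a_6 = 13/27 - 8·π^2/9, b_6 = 50/81 + 8·π^2/27 + 2·π^4/3.
Then c_6 = (a_6 − i·b_6)/2 = -4·π^2/9 + 13/54 - i·π^4/3 - 4·i·π^2/27 - 25·i/81.

Final answer: -4·π^2/9 + 13/54 - i·π^4/3 - 4·i·π^2/27 - 25·i/81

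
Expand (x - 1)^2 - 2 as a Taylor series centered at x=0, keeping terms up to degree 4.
x^2 - 2·x - 1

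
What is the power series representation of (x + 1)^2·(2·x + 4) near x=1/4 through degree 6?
225/32 + 115·(x - 1/4)/8 + 19·(x - 1/4)^2/2 + 2·(x - 1/4)^3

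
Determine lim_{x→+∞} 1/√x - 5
Evaluate the dominant behaviour as x → +∞; each term tends to a finite value or vanishes.
Limit = -5.

Final answer: -5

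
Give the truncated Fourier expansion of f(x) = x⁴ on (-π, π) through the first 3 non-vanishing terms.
(48 - 8·π^2)·cos(x) + (-3 + 2·π^2)·cos(2·x) + π^4/5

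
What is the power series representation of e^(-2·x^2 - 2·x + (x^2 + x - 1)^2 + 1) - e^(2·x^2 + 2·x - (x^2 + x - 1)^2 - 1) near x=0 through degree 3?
x^3·(-62·e^(-2)/3 + 10·e^(2)/3) + x^2·(-11·e^(-2) + 5·e^(2)) + x·(-4·e^(2) - 4·e^(-2)) - e^(-2) + e^(2)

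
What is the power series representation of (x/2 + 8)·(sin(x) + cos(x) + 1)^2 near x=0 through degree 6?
43·x^6/360 + 277·x^5/120 - x^4/6 - 83·x^3/6 - 6·x^2 + 34·x + 32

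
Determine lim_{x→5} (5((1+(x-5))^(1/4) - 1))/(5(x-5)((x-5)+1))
Both numerator and denominator → 0 as x → 5; this is a 0/0 indeterminate form.
Expand each to leading order near x = 5: numerator ~ 5·(x - 5)/4, denominator ~ 5·(x - 5).
The limit of the ratio is 1/4.

Final answer: 1/4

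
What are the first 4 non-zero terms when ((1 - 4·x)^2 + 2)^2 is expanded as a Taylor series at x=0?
-256·x^3 + 160·x^2 - 48·x + 9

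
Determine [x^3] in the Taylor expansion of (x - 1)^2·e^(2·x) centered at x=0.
Expand to order 3: (x - 1)^2·e^(2·x) = -2·x^3/3 - x^2 + 1 + O(x^4).
The coefficient of x^3 is -2/3.

Final answer: -2/3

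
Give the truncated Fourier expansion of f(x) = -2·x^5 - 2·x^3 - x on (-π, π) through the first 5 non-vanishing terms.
(-458 - 4·π^4 + 76·π^2)·sin(x) + (-8·π^2 + 13 + 2·π^4)·sin(2·x) + (-4·π^4/3 - 142/81 + 44·π^2/27)·sin(3·x) + (-π^2/4 + 19/32 + π^4)·sin(4·x) + (-4·π^4/5 - 4·π^2/25 - 226/625)·sin(5·x)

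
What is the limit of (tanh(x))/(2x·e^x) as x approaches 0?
Both numerator and denominator → 0 as x → 0; this is a 0/0 indeterminate form.
Expand each to leading order near x = 0: numerator ~ x, denominator ~ 2·x.
The limit of the ratio is 1/2.

Final answer: 1/2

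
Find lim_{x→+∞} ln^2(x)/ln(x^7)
This is an ∞/∞ indeterminate form as x → +∞.
Write ln(x^7) = 7·ln(x), reducing the quotient to ln(x)/7 → ∞.
Limit = ∞.

Final answer: ∞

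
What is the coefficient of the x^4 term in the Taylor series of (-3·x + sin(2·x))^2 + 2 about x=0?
Expand to order 4: (-3·x + sin(2·x))^2 + 2 = 8·x^4/3 + x^2 + 2 + O(x^5).
The coefficient of x^4 is 8/3.

Final answer: 8/3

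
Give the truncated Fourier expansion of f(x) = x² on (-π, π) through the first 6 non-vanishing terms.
-4·cos(x) + cos(2·x) - 4·cos(3·x)/9 + cos(4·x)/4 - 4·cos(5·x)/25 + π^2/3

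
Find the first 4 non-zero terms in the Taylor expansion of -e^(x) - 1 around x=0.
-x^3/6 - x^2/2 - x - 2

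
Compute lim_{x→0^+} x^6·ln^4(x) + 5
The product is a 0·∞ indeterminate form at x → 0⁺.
Rewrite the product as ln^4(x) / x^(-6) and apply L'Hôpital, or use the standard hierarchy x^(-6) ≫ |ln x|^4 as x → 0⁺.
The indeterminate product → 0, so the limit = 5.

Final answer: 5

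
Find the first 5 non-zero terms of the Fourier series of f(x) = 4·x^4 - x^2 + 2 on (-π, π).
(196 - 32·π^2)·cos(x) + (-13 + 8·π^2)·cos(2·x) + (76/27 - 32·π^2/9)·cos(3·x) + (-1 + 2·π^2)·cos(4·x) - π^2/3 + 2 + 4·π^4/5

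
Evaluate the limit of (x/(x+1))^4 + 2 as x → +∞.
As x → +∞: x/(x+1) = 1/(1 + 1/x) → 1, and the 4th power of a limit-1 base also → 1; with the additive constant, 1 + 2 = 3.
Limit = 3.

Final answer: 3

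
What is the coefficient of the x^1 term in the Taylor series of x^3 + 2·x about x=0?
Expand to order 1: x^3 + 2·x = 2·x + O(x^2).
The coefficient of x^1 is 2.

Final answer: 2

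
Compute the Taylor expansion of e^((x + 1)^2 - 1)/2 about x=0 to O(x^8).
407·x^7/630 + 173·x^6/180 + 13·x^5/10 + 19·x^4/12 + 5·x^3/3 + 3·x^2/2 + x + 1/2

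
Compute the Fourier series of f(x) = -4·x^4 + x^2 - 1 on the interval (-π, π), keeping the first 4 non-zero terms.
(-196 + 32·π^2)·cos(x) + (13 - 8·π^2)·cos(2·x) + (-76/27 + 32·π^2/9)·cos(3·x) - 4·π^4/5 - 1 + π^2/3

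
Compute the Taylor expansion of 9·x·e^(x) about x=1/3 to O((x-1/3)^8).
3·e^(1/3) + 12·e^(1/3)·(x - 1/3) + 21·e^(1/3)·(x - 1/3)^2/2 + 5·e^(1/3)·(x - 1/3)^3 + 13·e^(1/3)·(x - 1/3)^4/8 + 2·e^(1/3)·(x - 1/3)^5/5 + 19·e^(1/3)·(x - 1/3)^6/240 + 11·e^(1/3)·(x - 1/3)^7/840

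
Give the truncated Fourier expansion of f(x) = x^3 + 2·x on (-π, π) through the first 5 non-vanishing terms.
(-8 + 2·π^2)·sin(x) + (-π^2 - 1/2)·sin(2·x) + (8/9 + 2·π^2/3)·sin(3·x) + (-π^2/2 - 13/16)·sin(4·x) + (88/125 + 2·π^2/5)·sin(5·x)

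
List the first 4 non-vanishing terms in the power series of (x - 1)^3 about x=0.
x^3 - 3·x^2 + 3·x - 1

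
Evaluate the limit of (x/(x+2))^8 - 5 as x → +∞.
As x → +∞: x/(x+2) = 1/(1 + 2/x) → 1, and the 8th power of a limit-1 base also → 1; with the additive constant, 1 - 5 = -4.
Limit = -4.

Final answer: -4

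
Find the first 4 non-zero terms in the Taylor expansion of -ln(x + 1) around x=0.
x^4/4 - x^3/3 + x^2/2 - x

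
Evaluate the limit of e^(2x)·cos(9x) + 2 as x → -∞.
Evaluate the dominant behaviour as x → -∞; each term tends to a finite value or vanishes.
Limit = 2.

Final answer: 2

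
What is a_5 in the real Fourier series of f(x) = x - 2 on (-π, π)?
a_5 = (1/π) ∫_{-π}^{π} f(x)·cos(5x) dx.
Evaluate the integral (use parity and integration by parts as needed): a_5 = 0.

Final answer: 0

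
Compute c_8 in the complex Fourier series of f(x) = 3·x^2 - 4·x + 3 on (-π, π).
Compute the real Fourier coefficients first: a_8 = 3/16, b_8 = 1.
Then c_8 = (a_8 − i·b_8)/2 = 3/32 - i/2.

Final answer: 3/32 - i/2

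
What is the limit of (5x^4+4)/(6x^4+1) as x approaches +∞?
This is an ∞/∞ indeterminate form as x → +∞.
Divide numerator and denominator by x^4 and let the lower-order terms vanish; the leading terms give 5/6.
Limit = 5/6.

Final answer: 5/6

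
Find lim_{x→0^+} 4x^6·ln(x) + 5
The product is a 0·∞ indeterminate form at x → 0⁺.
Rewrite the product as 4·ln(x) / x^(-6) and apply L'Hôpital, or use the standard hierarchy x^(-6) ≫ |ln x| as x → 0⁺.
The indeterminate product → 0, so the limit = 5.

Final answer: 5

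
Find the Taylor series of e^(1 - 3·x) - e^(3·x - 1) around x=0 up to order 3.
x^3·(-9·e/2 - 9·e^(-1)/2) + x^2·(-9·e^(-1)/2 + 9·e/2) + x·(-3·e - 3·e^(-1)) - e^(-1) + e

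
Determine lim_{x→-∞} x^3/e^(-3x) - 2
The quotient is an ∞/∞ indeterminate form as x → -∞.
Compare growth rates of the dominant terms (exponentials ≫ polynomials ≫ logarithms), or apply L'Hôpital's rule; the quotient → 0.
Adding the constant: 0 - 2 = -2. Limit = -2.

Final answer: -2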